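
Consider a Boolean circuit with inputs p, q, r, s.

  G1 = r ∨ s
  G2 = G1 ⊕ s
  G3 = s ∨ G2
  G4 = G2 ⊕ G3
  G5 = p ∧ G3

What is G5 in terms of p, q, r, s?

p ∧ (s ∨ ((r ∨ s) ⊕ s))

G1 = r ∨ s
G2 = G1 ⊕ s = (r ∨ s) ⊕ s
G3 = s ∨ G2 = s ∨ ((r ∨ s) ⊕ s)
G5 = p ∧ G3 = p ∧ (s ∨ ((r ∨ s) ⊕ s))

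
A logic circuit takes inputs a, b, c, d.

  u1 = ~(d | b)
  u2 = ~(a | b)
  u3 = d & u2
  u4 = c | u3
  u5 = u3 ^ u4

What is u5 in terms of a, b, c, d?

(d & (~(a | b))) ^ (c | (d & (~(a | b))))

u2 = ~(a | b)
u3 = d & u2 = d & (~(a | b))
u4 = c | u3 = c | (d & (~(a | b)))
u5 = u3 ^ u4 = (d & (~(a | b))) ^ (c | (d & (~(a | b))))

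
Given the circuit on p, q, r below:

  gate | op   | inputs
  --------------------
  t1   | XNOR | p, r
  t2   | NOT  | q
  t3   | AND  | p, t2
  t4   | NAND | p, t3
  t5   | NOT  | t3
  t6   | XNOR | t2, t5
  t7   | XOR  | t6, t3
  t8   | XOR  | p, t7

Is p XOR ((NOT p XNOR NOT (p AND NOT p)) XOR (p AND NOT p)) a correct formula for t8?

t2 = NOT q
t3 = p AND t2 = p AND NOT q
t5 = NOT t3 = NOT (p AND NOT q)
t6 = t2 XNOR t5 = NOT q XNOR NOT (p AND NOT q)
t7 = t6 XOR t3 = (NOT q XNOR NOT (p AND NOT q)) XOR (p AND NOT q)
t8 = p XOR t7 = p XOR ((NOT q XNOR NOT (p AND NOT q)) XOR (p AND NOT q))
At p=0, q=1, r=0: circuit gives 0, formula gives 1.

No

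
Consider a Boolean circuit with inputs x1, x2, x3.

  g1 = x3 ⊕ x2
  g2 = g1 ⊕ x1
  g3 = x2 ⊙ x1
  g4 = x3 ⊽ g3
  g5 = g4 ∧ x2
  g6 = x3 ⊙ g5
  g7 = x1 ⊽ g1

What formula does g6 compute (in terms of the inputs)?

x3 ⊙ ((x3 ⊽ (x2 ⊙ x1)) ∧ x2)

g3 = x2 ⊙ x1
g4 = x3 ⊽ g3 = x3 ⊽ (x2 ⊙ x1)
g5 = g4 ∧ x2 = (x3 ⊽ (x2 ⊙ x1)) ∧ x2
g6 = x3 ⊙ g5 = x3 ⊙ ((x3 ⊽ (x2 ⊙ x1)) ∧ x2)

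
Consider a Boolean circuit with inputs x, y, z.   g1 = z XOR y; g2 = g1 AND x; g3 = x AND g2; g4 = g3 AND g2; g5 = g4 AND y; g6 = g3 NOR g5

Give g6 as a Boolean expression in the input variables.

g1 = z XOR y
g2 = g1 AND x = (z XOR y) AND x
g3 = x AND g2 = x AND ((z XOR y) AND x)
g4 = g3 AND g2 = (x AND ((z XOR y) AND x)) AND ((z XOR y) AND x)
g5 = g4 AND y = ((x AND ((z XOR y) AND x)) AND ((z XOR y) AND x)) AND y
g6 = g3 NOR g5 = (x AND ((z XOR y) AND x)) NOR (((x AND ((z XOR y) AND x)) AND ((z XOR y) AND x)) AND y)

(x AND ((z XOR y) AND x)) NOR (((x AND ((z XOR y) AND x)) AND ((z XOR y) AND x)) AND y)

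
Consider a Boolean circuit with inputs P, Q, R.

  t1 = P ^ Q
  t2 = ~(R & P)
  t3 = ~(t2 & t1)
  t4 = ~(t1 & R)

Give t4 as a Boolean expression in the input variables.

~((P ^ Q) & R)

t1 = P ^ Q
t4 = ~(t1 & R) = ~((P ^ Q) & R)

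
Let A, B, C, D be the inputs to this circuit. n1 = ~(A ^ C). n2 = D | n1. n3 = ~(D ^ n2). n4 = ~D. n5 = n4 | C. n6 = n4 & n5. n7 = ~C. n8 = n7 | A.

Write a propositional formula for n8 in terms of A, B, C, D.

~C | A

n7 = ~C
n8 = n7 | A = ~C | A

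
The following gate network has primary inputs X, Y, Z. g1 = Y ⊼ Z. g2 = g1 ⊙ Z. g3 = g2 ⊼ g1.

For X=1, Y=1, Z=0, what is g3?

1

g1 = 1 ⊼ 0 = 1
g2 = 1 ⊙ 0 = 0
g3 = 0 ⊼ 1 = 1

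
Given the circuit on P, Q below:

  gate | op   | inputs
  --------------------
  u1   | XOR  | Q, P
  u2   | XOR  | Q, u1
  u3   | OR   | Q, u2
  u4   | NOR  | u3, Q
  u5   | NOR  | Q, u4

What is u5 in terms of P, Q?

u1 = Q XOR P
u2 = Q XOR u1 = Q XOR (Q XOR P)
u3 = Q OR u2 = Q OR (Q XOR (Q XOR P))
u4 = u3 NOR Q = (Q OR (Q XOR (Q XOR P))) NOR Q
u5 = Q NOR u4 = Q NOR ((Q OR (Q XOR (Q XOR P))) NOR Q)

Q NOR ((Q OR (Q XOR (Q XOR P))) NOR Q)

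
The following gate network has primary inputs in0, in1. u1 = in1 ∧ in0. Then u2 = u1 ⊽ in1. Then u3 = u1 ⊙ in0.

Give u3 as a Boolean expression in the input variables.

u1 = in1 ∧ in0
u3 = u1 ⊙ in0 = (in1 ∧ in0) ⊙ in0

(in1 ∧ in0) ⊙ in0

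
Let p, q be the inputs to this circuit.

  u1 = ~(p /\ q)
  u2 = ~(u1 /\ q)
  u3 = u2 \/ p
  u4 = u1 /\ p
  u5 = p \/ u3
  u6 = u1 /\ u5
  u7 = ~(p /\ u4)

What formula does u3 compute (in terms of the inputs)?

u1 = ~(p /\ q)
u2 = ~(u1 /\ q) = ~((~(p /\ q)) /\ q)
u3 = u2 \/ p = (~((~(p /\ q)) /\ q)) \/ p

(~((~(p /\ q)) /\ q)) \/ p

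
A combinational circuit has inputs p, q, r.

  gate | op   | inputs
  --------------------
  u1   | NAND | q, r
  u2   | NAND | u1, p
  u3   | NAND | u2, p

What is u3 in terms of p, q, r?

u1 = q NAND r
u2 = u1 NAND p = (q NAND r) NAND p
u3 = u2 NAND p = ((q NAND r) NAND p) NAND p

((q NAND r) NAND p) NAND p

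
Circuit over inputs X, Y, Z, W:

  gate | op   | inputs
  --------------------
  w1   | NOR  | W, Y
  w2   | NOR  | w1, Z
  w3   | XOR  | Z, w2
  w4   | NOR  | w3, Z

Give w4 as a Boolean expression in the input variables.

(Z XOR ((W NOR Y) NOR Z)) NOR Z

w1 = W NOR Y
w2 = w1 NOR Z = (W NOR Y) NOR Z
w3 = Z XOR w2 = Z XOR ((W NOR Y) NOR Z)
w4 = w3 NOR Z = (Z XOR ((W NOR Y) NOR Z)) NOR Z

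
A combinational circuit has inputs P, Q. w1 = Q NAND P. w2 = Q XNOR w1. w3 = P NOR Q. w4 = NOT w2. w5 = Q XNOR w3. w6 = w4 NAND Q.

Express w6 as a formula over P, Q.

NOT (Q XNOR (Q NAND P)) NAND Q

w1 = Q NAND P
w2 = Q XNOR w1 = Q XNOR (Q NAND P)
w4 = NOT w2 = NOT (Q XNOR (Q NAND P))
w6 = w4 NAND Q = NOT (Q XNOR (Q NAND P)) NAND Q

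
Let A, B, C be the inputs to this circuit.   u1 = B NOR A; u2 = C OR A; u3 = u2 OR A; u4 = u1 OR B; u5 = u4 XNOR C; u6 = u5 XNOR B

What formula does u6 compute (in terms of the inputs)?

(((B NOR A) OR B) XNOR C) XNOR B

u1 = B NOR A
u4 = u1 OR B = (B NOR A) OR B
u5 = u4 XNOR C = ((B NOR A) OR B) XNOR C
u6 = u5 XNOR B = (((B NOR A) OR B) XNOR C) XNOR B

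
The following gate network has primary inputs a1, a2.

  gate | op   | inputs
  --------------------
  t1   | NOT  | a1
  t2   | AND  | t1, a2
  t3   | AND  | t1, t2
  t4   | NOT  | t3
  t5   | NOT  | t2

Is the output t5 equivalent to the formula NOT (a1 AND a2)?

No

t1 = NOT a1
t2 = t1 AND a2 = NOT a1 AND a2
t5 = NOT t2 = NOT (NOT a1 AND a2)
At a1=0, a2=1: circuit gives 0, formula gives 1.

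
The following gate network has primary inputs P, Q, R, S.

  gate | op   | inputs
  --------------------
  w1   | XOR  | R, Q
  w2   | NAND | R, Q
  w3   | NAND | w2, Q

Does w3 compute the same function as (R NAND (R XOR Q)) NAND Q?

No

w2 = R NAND Q
w3 = w2 NAND Q = (R NAND Q) NAND Q
At P=0, Q=1, R=1, S=0: circuit gives 1, formula gives 0.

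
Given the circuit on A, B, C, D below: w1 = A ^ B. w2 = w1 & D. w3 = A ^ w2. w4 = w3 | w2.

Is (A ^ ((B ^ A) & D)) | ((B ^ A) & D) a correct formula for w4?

w1 = A ^ B
w2 = w1 & D = (A ^ B) & D
w3 = A ^ w2 = A ^ ((A ^ B) & D)
w4 = w3 | w2 = (A ^ ((A ^ B) & D)) | ((A ^ B) & D)
At A=0, B=0, C=0, D=0: circuit gives 0, formula gives 0.
At A=0, B=1, C=0, D=1: circuit gives 1, formula gives 1.
Agrees on all 16 inputs.

Yes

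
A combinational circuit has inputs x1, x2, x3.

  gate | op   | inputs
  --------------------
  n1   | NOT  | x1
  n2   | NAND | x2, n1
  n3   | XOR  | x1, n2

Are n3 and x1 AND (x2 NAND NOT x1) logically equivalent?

No

n1 = NOT x1
n2 = x2 NAND n1 = x2 NAND NOT x1
n3 = x1 XOR n2 = x1 XOR (x2 NAND NOT x1)
At x1=0, x2=0, x3=0: circuit gives 1, formula gives 0.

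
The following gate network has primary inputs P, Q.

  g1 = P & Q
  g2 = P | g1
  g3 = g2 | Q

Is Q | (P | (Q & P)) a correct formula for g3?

Yes

g1 = P & Q
g2 = P | g1 = P | (P & Q)
g3 = g2 | Q = (P | (P & Q)) | Q
At P=0, Q=0: circuit gives 0, formula gives 0.
At P=0, Q=1: circuit gives 1, formula gives 1.
Agrees on all 4 inputs.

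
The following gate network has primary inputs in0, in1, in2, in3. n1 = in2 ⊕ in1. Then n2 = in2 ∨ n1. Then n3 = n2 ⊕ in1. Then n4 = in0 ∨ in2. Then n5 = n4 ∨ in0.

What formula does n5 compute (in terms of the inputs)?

n4 = in0 ∨ in2
n5 = n4 ∨ in0 = (in0 ∨ in2) ∨ in0

(in0 ∨ in2) ∨ in0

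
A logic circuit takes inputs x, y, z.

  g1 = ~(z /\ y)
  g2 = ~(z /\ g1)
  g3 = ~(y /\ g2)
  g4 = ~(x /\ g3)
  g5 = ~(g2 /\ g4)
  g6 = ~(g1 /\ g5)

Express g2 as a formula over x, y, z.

~(z /\ (~(z /\ y)))

g1 = ~(z /\ y)
g2 = ~(z /\ g1) = ~(z /\ (~(z /\ y)))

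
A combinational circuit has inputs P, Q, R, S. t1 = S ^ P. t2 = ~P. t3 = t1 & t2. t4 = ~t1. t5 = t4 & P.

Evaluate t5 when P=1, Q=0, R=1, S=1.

t1 = 1 ^ 1 = 0
t4 = ~0 = 1
t5 = 1 & 1 = 1

1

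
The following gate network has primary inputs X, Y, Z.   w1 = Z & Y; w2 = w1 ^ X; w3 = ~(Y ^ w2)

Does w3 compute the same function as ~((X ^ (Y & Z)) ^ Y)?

Yes

w1 = Z & Y
w2 = w1 ^ X = (Z & Y) ^ X
w3 = ~(Y ^ w2) = ~(Y ^ ((Z & Y) ^ X))
At X=0, Y=1, Z=0: circuit gives 0, formula gives 0.
At X=0, Y=0, Z=0: circuit gives 1, formula gives 1.
Agrees on all 8 inputs.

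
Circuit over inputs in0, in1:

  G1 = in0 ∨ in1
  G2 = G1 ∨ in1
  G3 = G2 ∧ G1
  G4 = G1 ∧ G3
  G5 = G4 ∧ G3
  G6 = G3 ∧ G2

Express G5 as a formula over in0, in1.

G1 = in0 ∨ in1
G2 = G1 ∨ in1 = (in0 ∨ in1) ∨ in1
G3 = G2 ∧ G1 = ((in0 ∨ in1) ∨ in1) ∧ (in0 ∨ in1)
G4 = G1 ∧ G3 = (in0 ∨ in1) ∧ (((in0 ∨ in1) ∨ in1) ∧ (in0 ∨ in1))
G5 = G4 ∧ G3 = ((in0 ∨ in1) ∧ (((in0 ∨ in1) ∨ in1) ∧ (in0 ∨ in1))) ∧ (((in0 ∨ in1) ∨ in1) ∧ (in0 ∨ in1))

((in0 ∨ in1) ∧ (((in0 ∨ in1) ∨ in1) ∧ (in0 ∨ in1))) ∧ (((in0 ∨ in1) ∨ in1) ∧ (in0 ∨ in1))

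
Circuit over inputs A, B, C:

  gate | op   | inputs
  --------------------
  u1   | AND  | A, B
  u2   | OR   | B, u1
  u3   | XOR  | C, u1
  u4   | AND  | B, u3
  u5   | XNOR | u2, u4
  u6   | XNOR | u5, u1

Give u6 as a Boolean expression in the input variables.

((B OR (A AND B)) XNOR (B AND (C XOR (A AND B)))) XNOR (A AND B)

u1 = A AND B
u2 = B OR u1 = B OR (A AND B)
u3 = C XOR u1 = C XOR (A AND B)
u4 = B AND u3 = B AND (C XOR (A AND B))
u5 = u2 XNOR u4 = (B OR (A AND B)) XNOR (B AND (C XOR (A AND B)))
u6 = u5 XNOR u1 = ((B OR (A AND B)) XNOR (B AND (C XOR (A AND B)))) XNOR (A AND B)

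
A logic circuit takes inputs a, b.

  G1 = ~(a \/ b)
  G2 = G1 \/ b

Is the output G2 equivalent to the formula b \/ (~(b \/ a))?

Yes

G1 = ~(a \/ b)
G2 = G1 \/ b = (~(a \/ b)) \/ b
At a=1, b=0: circuit gives 0, formula gives 0.
At a=0, b=0: circuit gives 1, formula gives 1.
Agrees on all 4 inputs.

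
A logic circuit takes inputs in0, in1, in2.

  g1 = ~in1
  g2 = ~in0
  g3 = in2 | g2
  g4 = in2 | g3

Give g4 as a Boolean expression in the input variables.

in2 | (in2 | ~in0)

g2 = ~in0
g3 = in2 | g2 = in2 | ~in0
g4 = in2 | g3 = in2 | (in2 | ~in0)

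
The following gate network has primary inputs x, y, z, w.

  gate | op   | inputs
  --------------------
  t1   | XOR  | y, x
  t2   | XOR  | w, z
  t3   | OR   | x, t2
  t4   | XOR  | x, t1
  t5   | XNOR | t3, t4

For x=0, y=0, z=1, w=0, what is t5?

0

t1 = 0 XOR 0 = 0
t2 = 0 XOR 1 = 1
t3 = 0 OR 1 = 1
t4 = 0 XOR 0 = 0
t5 = 1 XNOR 0 = 0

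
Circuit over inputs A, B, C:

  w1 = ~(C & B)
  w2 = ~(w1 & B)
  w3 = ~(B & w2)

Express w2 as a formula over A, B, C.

w1 = ~(C & B)
w2 = ~(w1 & B) = ~((~(C & B)) & B)

~((~(C & B)) & B)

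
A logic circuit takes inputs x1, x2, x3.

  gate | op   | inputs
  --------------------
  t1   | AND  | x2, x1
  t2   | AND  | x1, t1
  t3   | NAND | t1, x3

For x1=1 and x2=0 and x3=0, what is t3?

1

t1 = 0 AND 1 = 0
t3 = 0 NAND 0 = 1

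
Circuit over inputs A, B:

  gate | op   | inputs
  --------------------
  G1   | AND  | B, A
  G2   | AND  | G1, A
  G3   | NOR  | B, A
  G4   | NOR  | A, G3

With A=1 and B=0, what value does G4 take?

0

G3 = 0 NOR 1 = 0
G4 = 1 NOR 0 = 0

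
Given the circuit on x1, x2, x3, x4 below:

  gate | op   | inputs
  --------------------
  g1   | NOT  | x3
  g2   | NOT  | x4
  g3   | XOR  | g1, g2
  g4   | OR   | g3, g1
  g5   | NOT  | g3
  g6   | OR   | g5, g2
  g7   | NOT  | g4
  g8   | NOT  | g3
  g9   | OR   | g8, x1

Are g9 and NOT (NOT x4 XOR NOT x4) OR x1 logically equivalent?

g1 = NOT x3
g2 = NOT x4
g3 = g1 XOR g2 = NOT x3 XOR NOT x4
g8 = NOT g3 = NOT (NOT x3 XOR NOT x4)
g9 = g8 OR x1 = NOT (NOT x3 XOR NOT x4) OR x1
At x1=0, x2=0, x3=0, x4=1: circuit gives 0, formula gives 1.

No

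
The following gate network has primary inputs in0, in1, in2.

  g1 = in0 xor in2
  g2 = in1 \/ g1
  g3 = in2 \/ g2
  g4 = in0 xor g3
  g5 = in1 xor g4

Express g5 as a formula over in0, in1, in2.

g1 = in0 xor in2
g2 = in1 \/ g1 = in1 \/ (in0 xor in2)
g3 = in2 \/ g2 = in2 \/ (in1 \/ (in0 xor in2))
g4 = in0 xor g3 = in0 xor (in2 \/ (in1 \/ (in0 xor in2)))
g5 = in1 xor g4 = in1 xor (in0 xor (in2 \/ (in1 \/ (in0 xor in2))))

in1 xor (in0 xor (in2 \/ (in1 \/ (in0 xor in2))))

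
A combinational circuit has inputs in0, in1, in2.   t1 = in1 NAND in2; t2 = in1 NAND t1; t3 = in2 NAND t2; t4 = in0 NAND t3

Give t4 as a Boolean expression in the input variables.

in0 NAND (in2 NAND (in1 NAND (in1 NAND in2)))

t1 = in1 NAND in2
t2 = in1 NAND t1 = in1 NAND (in1 NAND in2)
t3 = in2 NAND t2 = in2 NAND (in1 NAND (in1 NAND in2))
t4 = in0 NAND t3 = in0 NAND (in2 NAND (in1 NAND (in1 NAND in2)))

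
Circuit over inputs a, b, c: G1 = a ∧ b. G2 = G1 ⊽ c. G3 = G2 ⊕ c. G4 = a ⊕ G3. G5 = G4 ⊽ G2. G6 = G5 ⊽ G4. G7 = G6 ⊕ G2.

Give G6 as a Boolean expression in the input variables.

G1 = a ∧ b
G2 = G1 ⊽ c = (a ∧ b) ⊽ c
G3 = G2 ⊕ c = ((a ∧ b) ⊽ c) ⊕ c
G4 = a ⊕ G3 = a ⊕ (((a ∧ b) ⊽ c) ⊕ c)
G5 = G4 ⊽ G2 = (a ⊕ (((a ∧ b) ⊽ c) ⊕ c)) ⊽ ((a ∧ b) ⊽ c)
G6 = G5 ⊽ G4 = ((a ⊕ (((a ∧ b) ⊽ c) ⊕ c)) ⊽ ((a ∧ b) ⊽ c)) ⊽ (a ⊕ (((a ∧ b) ⊽ c) ⊕ c))

((a ⊕ (((a ∧ b) ⊽ c) ⊕ c)) ⊽ ((a ∧ b) ⊽ c)) ⊽ (a ⊕ (((a ∧ b) ⊽ c) ⊕ c))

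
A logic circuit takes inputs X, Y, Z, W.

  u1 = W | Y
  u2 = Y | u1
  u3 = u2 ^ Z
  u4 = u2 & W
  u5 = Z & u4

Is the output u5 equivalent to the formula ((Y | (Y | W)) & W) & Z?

u1 = W | Y
u2 = Y | u1 = Y | (W | Y)
u4 = u2 & W = (Y | (W | Y)) & W
u5 = Z & u4 = Z & ((Y | (W | Y)) & W)
At X=0, Y=0, Z=0, W=0: circuit gives 0, formula gives 0.
At X=0, Y=0, Z=1, W=1: circuit gives 1, formula gives 1.
Agrees on all 16 inputs.

Yes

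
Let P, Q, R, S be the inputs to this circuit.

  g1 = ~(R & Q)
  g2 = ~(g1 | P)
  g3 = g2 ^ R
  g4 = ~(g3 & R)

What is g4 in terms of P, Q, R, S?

~(((~((~(R & Q)) | P)) ^ R) & R)

g1 = ~(R & Q)
g2 = ~(g1 | P) = ~((~(R & Q)) | P)
g3 = g2 ^ R = (~((~(R & Q)) | P)) ^ R
g4 = ~(g3 & R) = ~(((~((~(R & Q)) | P)) ^ R) & R)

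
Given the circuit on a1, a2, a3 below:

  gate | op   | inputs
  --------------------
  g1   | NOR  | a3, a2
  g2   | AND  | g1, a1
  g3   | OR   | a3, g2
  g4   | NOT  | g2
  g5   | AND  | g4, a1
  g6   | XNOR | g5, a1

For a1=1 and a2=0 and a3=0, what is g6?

0

g1 = 0 NOR 0 = 1
g2 = 1 AND 1 = 1
g4 = NOT 1 = 0
g5 = 0 AND 1 = 0
g6 = 0 XNOR 1 = 0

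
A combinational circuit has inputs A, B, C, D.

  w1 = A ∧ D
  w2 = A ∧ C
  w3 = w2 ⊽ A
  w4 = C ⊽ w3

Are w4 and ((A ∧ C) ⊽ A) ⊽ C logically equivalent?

Yes

w2 = A ∧ C
w3 = w2 ⊽ A = (A ∧ C) ⊽ A
w4 = C ⊽ w3 = C ⊽ ((A ∧ C) ⊽ A)
At A=0, B=0, C=0, D=0: circuit gives 0, formula gives 0.
At A=1, B=0, C=0, D=0: circuit gives 1, formula gives 1.
Agrees on all 16 inputs.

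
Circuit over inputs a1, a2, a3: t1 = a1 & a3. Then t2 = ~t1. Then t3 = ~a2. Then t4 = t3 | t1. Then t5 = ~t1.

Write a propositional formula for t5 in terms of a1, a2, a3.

t1 = a1 & a3
t5 = ~t1 = ~(a1 & a3)

~(a1 & a3)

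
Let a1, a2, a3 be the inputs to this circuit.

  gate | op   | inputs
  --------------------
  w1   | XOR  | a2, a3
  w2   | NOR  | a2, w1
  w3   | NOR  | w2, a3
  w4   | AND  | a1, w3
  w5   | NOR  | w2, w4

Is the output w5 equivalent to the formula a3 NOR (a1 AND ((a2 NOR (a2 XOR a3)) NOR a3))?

No

w1 = a2 XOR a3
w2 = a2 NOR w1 = a2 NOR (a2 XOR a3)
w3 = w2 NOR a3 = (a2 NOR (a2 XOR a3)) NOR a3
w4 = a1 AND w3 = a1 AND ((a2 NOR (a2 XOR a3)) NOR a3)
w5 = w2 NOR w4 = (a2 NOR (a2 XOR a3)) NOR (a1 AND ((a2 NOR (a2 XOR a3)) NOR a3))
At a1=0, a2=0, a3=0: circuit gives 0, formula gives 1.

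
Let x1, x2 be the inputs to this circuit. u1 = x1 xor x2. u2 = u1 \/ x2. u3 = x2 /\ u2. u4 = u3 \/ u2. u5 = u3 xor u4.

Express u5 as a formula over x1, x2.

(x2 /\ ((x1 xor x2) \/ x2)) xor ((x2 /\ ((x1 xor x2) \/ x2)) \/ ((x1 xor x2) \/ x2))

u1 = x1 xor x2
u2 = u1 \/ x2 = (x1 xor x2) \/ x2
u3 = x2 /\ u2 = x2 /\ ((x1 xor x2) \/ x2)
u4 = u3 \/ u2 = (x2 /\ ((x1 xor x2) \/ x2)) \/ ((x1 xor x2) \/ x2)
u5 = u3 xor u4 = (x2 /\ ((x1 xor x2) \/ x2)) xor ((x2 /\ ((x1 xor x2) \/ x2)) \/ ((x1 xor x2) \/ x2))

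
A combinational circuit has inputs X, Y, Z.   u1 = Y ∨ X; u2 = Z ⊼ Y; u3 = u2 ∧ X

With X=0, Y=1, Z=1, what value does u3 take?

0

u2 = 1 ⊼ 1 = 0
u3 = 0 ∧ 0 = 0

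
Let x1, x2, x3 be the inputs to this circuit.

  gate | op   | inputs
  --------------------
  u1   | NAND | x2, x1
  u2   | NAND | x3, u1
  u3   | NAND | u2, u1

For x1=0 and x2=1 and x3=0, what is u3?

0

u1 = 1 NAND 0 = 1
u2 = 0 NAND 1 = 1
u3 = 1 NAND 1 = 0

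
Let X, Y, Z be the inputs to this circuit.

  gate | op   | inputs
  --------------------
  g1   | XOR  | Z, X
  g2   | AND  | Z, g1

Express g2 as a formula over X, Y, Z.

Z AND (Z XOR X)

g1 = Z XOR X
g2 = Z AND g1 = Z AND (Z XOR X)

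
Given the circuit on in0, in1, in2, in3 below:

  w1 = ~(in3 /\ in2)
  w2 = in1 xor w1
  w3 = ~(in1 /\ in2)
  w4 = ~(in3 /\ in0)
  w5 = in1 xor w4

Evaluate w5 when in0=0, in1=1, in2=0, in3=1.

0

w4 = ~(1 /\ 0) = 1
w5 = 1 xor 1 = 0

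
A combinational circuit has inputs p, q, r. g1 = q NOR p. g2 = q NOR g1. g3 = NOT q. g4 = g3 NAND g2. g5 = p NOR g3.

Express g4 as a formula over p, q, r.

NOT q NAND (q NOR (q NOR p))

g1 = q NOR p
g2 = q NOR g1 = q NOR (q NOR p)
g3 = NOT q
g4 = g3 NAND g2 = NOT q NAND (q NOR (q NOR p))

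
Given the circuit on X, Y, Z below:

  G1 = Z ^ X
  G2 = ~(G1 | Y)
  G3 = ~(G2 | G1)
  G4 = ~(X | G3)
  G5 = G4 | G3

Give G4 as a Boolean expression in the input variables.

~(X | (~((~((Z ^ X) | Y)) | (Z ^ X))))

G1 = Z ^ X
G2 = ~(G1 | Y) = ~((Z ^ X) | Y)
G3 = ~(G2 | G1) = ~((~((Z ^ X) | Y)) | (Z ^ X))
G4 = ~(X | G3) = ~(X | (~((~((Z ^ X) | Y)) | (Z ^ X))))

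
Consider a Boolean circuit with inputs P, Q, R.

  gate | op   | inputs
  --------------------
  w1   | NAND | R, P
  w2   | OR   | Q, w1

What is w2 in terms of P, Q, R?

w1 = R NAND P
w2 = Q OR w1 = Q OR (R NAND P)

Q OR (R NAND P)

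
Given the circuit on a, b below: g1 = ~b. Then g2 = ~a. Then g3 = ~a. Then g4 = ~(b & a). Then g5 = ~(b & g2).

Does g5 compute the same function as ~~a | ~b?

g2 = ~a
g5 = ~(b & g2) = ~(b & ~a)
At a=0, b=1: circuit gives 0, formula gives 0.
At a=0, b=0: circuit gives 1, formula gives 1.
Agrees on all 4 inputs.

Yes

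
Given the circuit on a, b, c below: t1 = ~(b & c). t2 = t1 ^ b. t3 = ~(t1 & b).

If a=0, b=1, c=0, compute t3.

t1 = ~(1 & 0) = 1
t3 = ~(1 & 1) = 0

0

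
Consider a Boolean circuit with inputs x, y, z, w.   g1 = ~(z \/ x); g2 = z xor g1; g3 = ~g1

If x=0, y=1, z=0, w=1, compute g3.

0

g1 = ~(0 \/ 0) = 1
g3 = ~1 = 0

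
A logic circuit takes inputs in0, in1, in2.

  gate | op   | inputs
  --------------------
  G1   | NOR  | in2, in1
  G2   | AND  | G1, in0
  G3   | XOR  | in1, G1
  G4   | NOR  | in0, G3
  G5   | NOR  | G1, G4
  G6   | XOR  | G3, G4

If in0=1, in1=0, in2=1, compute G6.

G1 = 1 NOR 0 = 0
G3 = 0 XOR 0 = 0
G4 = 1 NOR 0 = 0
G6 = 0 XOR 0 = 0

0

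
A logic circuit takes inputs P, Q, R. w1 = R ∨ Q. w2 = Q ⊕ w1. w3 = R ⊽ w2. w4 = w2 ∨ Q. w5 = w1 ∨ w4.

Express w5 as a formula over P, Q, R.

(R ∨ Q) ∨ ((Q ⊕ (R ∨ Q)) ∨ Q)

w1 = R ∨ Q
w2 = Q ⊕ w1 = Q ⊕ (R ∨ Q)
w4 = w2 ∨ Q = (Q ⊕ (R ∨ Q)) ∨ Q
w5 = w1 ∨ w4 = (R ∨ Q) ∨ ((Q ⊕ (R ∨ Q)) ∨ Q)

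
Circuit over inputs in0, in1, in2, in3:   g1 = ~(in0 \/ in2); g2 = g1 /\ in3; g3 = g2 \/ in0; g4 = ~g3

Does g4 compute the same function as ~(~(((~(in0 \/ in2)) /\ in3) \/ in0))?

g1 = ~(in0 \/ in2)
g2 = g1 /\ in3 = (~(in0 \/ in2)) /\ in3
g3 = g2 \/ in0 = ((~(in0 \/ in2)) /\ in3) \/ in0
g4 = ~g3 = ~(((~(in0 \/ in2)) /\ in3) \/ in0)
At in0=0, in1=0, in2=0, in3=0: circuit gives 1, formula gives 0.

No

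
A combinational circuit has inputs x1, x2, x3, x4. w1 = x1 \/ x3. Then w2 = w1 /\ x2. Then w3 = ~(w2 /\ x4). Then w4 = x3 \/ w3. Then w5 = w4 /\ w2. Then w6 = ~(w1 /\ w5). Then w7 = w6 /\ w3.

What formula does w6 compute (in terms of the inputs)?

w1 = x1 \/ x3
w2 = w1 /\ x2 = (x1 \/ x3) /\ x2
w3 = ~(w2 /\ x4) = ~(((x1 \/ x3) /\ x2) /\ x4)
w4 = x3 \/ w3 = x3 \/ (~(((x1 \/ x3) /\ x2) /\ x4))
w5 = w4 /\ w2 = (x3 \/ (~(((x1 \/ x3) /\ x2) /\ x4))) /\ ((x1 \/ x3) /\ x2)
w6 = ~(w1 /\ w5) = ~((x1 \/ x3) /\ ((x3 \/ (~(((x1 \/ x3) /\ x2) /\ x4))) /\ ((x1 \/ x3) /\ x2)))

~((x1 \/ x3) /\ ((x3 \/ (~(((x1 \/ x3) /\ x2) /\ x4))) /\ ((x1 \/ x3) /\ x2)))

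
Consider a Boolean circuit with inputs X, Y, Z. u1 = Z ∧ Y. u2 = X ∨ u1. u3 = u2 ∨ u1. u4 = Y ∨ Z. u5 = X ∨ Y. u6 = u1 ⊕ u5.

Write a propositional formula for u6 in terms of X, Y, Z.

(Z ∧ Y) ⊕ (X ∨ Y)

u1 = Z ∧ Y
u5 = X ∨ Y
u6 = u1 ⊕ u5 = (Z ∧ Y) ⊕ (X ∨ Y)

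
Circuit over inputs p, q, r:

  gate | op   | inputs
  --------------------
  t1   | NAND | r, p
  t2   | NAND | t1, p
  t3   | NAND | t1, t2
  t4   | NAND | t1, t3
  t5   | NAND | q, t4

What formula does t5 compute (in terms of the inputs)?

t1 = r NAND p
t2 = t1 NAND p = (r NAND p) NAND p
t3 = t1 NAND t2 = (r NAND p) NAND ((r NAND p) NAND p)
t4 = t1 NAND t3 = (r NAND p) NAND ((r NAND p) NAND ((r NAND p) NAND p))
t5 = q NAND t4 = q NAND ((r NAND p) NAND ((r NAND p) NAND ((r NAND p) NAND p)))

q NAND ((r NAND p) NAND ((r NAND p) NAND ((r NAND p) NAND p)))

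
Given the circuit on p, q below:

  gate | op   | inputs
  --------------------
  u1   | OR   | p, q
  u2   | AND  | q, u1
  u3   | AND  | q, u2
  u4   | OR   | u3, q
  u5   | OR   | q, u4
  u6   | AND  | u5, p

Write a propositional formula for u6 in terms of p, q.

(q OR ((q AND (q AND (p OR q))) OR q)) AND p

u1 = p OR q
u2 = q AND u1 = q AND (p OR q)
u3 = q AND u2 = q AND (q AND (p OR q))
u4 = u3 OR q = (q AND (q AND (p OR q))) OR q
u5 = q OR u4 = q OR ((q AND (q AND (p OR q))) OR q)
u6 = u5 AND p = (q OR ((q AND (q AND (p OR q))) OR q)) AND p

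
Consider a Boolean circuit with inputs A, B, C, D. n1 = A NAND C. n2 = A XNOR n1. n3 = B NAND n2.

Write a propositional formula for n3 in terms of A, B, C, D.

B NAND (A XNOR (A NAND C))

n1 = A NAND C
n2 = A XNOR n1 = A XNOR (A NAND C)
n3 = B NAND n2 = B NAND (A XNOR (A NAND C))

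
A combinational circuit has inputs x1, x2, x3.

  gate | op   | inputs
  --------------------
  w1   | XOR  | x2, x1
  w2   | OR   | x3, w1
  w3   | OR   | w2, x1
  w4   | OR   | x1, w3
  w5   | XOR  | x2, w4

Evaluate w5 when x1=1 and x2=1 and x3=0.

0

w1 = 1 XOR 1 = 0
w2 = 0 OR 0 = 0
w3 = 0 OR 1 = 1
w4 = 1 OR 1 = 1
w5 = 1 XOR 1 = 0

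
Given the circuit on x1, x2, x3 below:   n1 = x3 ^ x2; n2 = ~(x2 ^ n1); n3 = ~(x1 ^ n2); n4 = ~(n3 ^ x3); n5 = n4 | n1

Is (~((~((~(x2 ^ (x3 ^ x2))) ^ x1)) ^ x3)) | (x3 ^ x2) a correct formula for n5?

n1 = x3 ^ x2
n2 = ~(x2 ^ n1) = ~(x2 ^ (x3 ^ x2))
n3 = ~(x1 ^ n2) = ~(x1 ^ (~(x2 ^ (x3 ^ x2))))
n4 = ~(n3 ^ x3) = ~((~(x1 ^ (~(x2 ^ (x3 ^ x2))))) ^ x3)
n5 = n4 | n1 = (~((~(x1 ^ (~(x2 ^ (x3 ^ x2))))) ^ x3)) | (x3 ^ x2)
At x1=1, x2=0, x3=0: circuit gives 0, formula gives 0.
At x1=0, x2=0, x3=0: circuit gives 1, formula gives 1.
Agrees on all 8 inputs.

Yes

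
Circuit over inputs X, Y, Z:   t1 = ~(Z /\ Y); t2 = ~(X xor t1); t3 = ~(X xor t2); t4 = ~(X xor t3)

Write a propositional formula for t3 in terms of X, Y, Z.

t1 = ~(Z /\ Y)
t2 = ~(X xor t1) = ~(X xor (~(Z /\ Y)))
t3 = ~(X xor t2) = ~(X xor (~(X xor (~(Z /\ Y)))))

~(X xor (~(X xor (~(Z /\ Y)))))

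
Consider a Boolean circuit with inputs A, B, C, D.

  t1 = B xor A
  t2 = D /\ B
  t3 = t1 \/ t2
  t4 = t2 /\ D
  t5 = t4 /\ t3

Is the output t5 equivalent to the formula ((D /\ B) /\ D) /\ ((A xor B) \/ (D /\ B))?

t1 = B xor A
t2 = D /\ B
t3 = t1 \/ t2 = (B xor A) \/ (D /\ B)
t4 = t2 /\ D = (D /\ B) /\ D
t5 = t4 /\ t3 = ((D /\ B) /\ D) /\ ((B xor A) \/ (D /\ B))
At A=0, B=0, C=0, D=0: circuit gives 0, formula gives 0.
At A=0, B=1, C=0, D=1: circuit gives 1, formula gives 1.
Agrees on all 16 inputs.

Yes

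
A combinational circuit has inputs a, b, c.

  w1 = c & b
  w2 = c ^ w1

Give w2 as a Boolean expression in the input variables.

w1 = c & b
w2 = c ^ w1 = c ^ (c & b)

c ^ (c & b)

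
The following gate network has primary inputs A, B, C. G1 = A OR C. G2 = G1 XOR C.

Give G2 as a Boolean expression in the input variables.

(A OR C) XOR C

G1 = A OR C
G2 = G1 XOR C = (A OR C) XOR C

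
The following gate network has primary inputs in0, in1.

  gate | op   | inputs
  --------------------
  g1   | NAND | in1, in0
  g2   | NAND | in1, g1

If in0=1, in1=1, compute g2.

1

g1 = 1 NAND 1 = 0
g2 = 1 NAND 0 = 1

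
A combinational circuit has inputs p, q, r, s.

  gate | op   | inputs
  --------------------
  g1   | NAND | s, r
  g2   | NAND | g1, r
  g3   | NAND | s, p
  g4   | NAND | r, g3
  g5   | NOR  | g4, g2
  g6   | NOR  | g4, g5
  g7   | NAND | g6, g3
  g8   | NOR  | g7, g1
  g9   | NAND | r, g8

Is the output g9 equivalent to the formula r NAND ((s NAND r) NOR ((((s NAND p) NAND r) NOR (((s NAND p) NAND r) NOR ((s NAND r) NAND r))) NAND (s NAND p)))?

g1 = s NAND r
g2 = g1 NAND r = (s NAND r) NAND r
g3 = s NAND p
g4 = r NAND g3 = r NAND (s NAND p)
g5 = g4 NOR g2 = (r NAND (s NAND p)) NOR ((s NAND r) NAND r)
g6 = g4 NOR g5 = (r NAND (s NAND p)) NOR ((r NAND (s NAND p)) NOR ((s NAND r) NAND r))
g7 = g6 NAND g3 = ((r NAND (s NAND p)) NOR ((r NAND (s NAND p)) NOR ((s NAND r) NAND r))) NAND (s NAND p)
g8 = g7 NOR g1 = (((r NAND (s NAND p)) NOR ((r NAND (s NAND p)) NOR ((s NAND r) NAND r))) NAND (s NAND p)) NOR (s NAND r)
g9 = r NAND g8 = r NAND ((((r NAND (s NAND p)) NOR ((r NAND (s NAND p)) NOR ((s NAND r) NAND r))) NAND (s NAND p)) NOR (s NAND r))
At p=0, q=0, r=1, s=1: circuit gives 0, formula gives 0.
At p=0, q=0, r=0, s=0: circuit gives 1, formula gives 1.
Agrees on all 16 inputs.

Yes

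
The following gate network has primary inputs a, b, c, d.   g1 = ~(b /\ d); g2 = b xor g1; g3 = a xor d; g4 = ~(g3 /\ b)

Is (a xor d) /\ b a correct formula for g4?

g3 = a xor d
g4 = ~(g3 /\ b) = ~((a xor d) /\ b)
At a=0, b=0, c=0, d=0: circuit gives 1, formula gives 0.

No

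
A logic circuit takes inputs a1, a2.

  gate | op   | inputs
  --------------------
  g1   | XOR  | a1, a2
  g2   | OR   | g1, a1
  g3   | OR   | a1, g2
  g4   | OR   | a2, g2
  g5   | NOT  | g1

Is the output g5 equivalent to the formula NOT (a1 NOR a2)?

No

g1 = a1 XOR a2
g5 = NOT g1 = NOT (a1 XOR a2)
At a1=0, a2=0: circuit gives 1, formula gives 0.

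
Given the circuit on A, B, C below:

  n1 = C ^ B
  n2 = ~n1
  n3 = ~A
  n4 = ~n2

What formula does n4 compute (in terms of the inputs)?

n1 = C ^ B
n2 = ~n1 = ~(C ^ B)
n4 = ~n2 = ~~(C ^ B)

~~(C ^ B)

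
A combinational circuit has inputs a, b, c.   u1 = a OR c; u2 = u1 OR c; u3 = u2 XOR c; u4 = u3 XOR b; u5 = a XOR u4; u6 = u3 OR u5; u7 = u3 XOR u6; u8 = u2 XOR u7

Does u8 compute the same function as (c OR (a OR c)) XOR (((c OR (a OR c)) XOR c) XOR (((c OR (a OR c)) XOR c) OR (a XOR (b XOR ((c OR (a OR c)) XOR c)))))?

Yes

u1 = a OR c
u2 = u1 OR c = (a OR c) OR c
u3 = u2 XOR c = ((a OR c) OR c) XOR c
u4 = u3 XOR b = (((a OR c) OR c) XOR c) XOR b
u5 = a XOR u4 = a XOR ((((a OR c) OR c) XOR c) XOR b)
u6 = u3 OR u5 = (((a OR c) OR c) XOR c) OR (a XOR ((((a OR c) OR c) XOR c) XOR b))
u7 = u3 XOR u6 = (((a OR c) OR c) XOR c) XOR ((((a OR c) OR c) XOR c) OR (a XOR ((((a OR c) OR c) XOR c) XOR b)))
u8 = u2 XOR u7 = ((a OR c) OR c) XOR ((((a OR c) OR c) XOR c) XOR ((((a OR c) OR c) XOR c) OR (a XOR ((((a OR c) OR c) XOR c) XOR b))))
At a=0, b=0, c=0: circuit gives 0, formula gives 0.
At a=0, b=0, c=1: circuit gives 1, formula gives 1.
Agrees on all 8 inputs.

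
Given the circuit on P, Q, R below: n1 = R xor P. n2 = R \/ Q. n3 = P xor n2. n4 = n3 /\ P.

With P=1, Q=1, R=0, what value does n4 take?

0

n2 = 0 \/ 1 = 1
n3 = 1 xor 1 = 0
n4 = 0 /\ 1 = 0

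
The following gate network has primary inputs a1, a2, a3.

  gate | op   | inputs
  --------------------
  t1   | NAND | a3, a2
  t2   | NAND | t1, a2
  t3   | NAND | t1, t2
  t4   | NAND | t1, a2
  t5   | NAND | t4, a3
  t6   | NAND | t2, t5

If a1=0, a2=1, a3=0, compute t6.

1

t1 = 0 NAND 1 = 1
t2 = 1 NAND 1 = 0
t4 = 1 NAND 1 = 0
t5 = 0 NAND 0 = 1
t6 = 0 NAND 1 = 1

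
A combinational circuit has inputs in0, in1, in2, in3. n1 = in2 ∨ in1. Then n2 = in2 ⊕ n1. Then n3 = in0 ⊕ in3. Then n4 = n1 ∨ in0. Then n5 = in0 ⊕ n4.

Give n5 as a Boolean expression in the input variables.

in0 ⊕ ((in2 ∨ in1) ∨ in0)

n1 = in2 ∨ in1
n4 = n1 ∨ in0 = (in2 ∨ in1) ∨ in0
n5 = in0 ⊕ n4 = in0 ⊕ ((in2 ∨ in1) ∨ in0)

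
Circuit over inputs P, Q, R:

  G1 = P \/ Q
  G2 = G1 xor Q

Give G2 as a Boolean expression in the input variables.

G1 = P \/ Q
G2 = G1 xor Q = (P \/ Q) xor Q

(P \/ Q) xor Q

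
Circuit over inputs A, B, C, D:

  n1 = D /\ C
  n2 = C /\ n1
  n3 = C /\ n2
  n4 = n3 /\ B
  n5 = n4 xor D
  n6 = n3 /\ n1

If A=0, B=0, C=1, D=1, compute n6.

1

n1 = 1 /\ 1 = 1
n2 = 1 /\ 1 = 1
n3 = 1 /\ 1 = 1
n6 = 1 /\ 1 = 1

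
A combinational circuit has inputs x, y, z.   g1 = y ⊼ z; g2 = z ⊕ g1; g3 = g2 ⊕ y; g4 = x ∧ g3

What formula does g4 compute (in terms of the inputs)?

x ∧ ((z ⊕ (y ⊼ z)) ⊕ y)

g1 = y ⊼ z
g2 = z ⊕ g1 = z ⊕ (y ⊼ z)
g3 = g2 ⊕ y = (z ⊕ (y ⊼ z)) ⊕ y
g4 = x ∧ g3 = x ∧ ((z ⊕ (y ⊼ z)) ⊕ y)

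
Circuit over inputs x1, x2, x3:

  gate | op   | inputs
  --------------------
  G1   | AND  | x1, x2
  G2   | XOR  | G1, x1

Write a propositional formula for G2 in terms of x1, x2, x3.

(x1 AND x2) XOR x1

G1 = x1 AND x2
G2 = G1 XOR x1 = (x1 AND x2) XOR x1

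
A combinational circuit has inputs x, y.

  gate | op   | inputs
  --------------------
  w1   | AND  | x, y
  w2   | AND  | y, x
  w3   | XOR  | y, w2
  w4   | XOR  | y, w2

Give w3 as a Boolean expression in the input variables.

y XOR (y AND x)

w2 = y AND x
w3 = y XOR w2 = y XOR (y AND x)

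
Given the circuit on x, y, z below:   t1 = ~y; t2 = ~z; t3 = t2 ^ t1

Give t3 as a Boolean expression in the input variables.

~z ^ ~y

t1 = ~y
t2 = ~z
t3 = t2 ^ t1 = ~z ^ ~y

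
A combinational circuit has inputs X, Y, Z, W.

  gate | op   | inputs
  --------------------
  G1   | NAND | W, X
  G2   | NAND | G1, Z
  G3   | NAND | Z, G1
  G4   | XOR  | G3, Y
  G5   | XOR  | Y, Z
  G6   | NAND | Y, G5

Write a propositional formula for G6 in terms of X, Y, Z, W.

Y NAND (Y XOR Z)

G5 = Y XOR Z
G6 = Y NAND G5 = Y NAND (Y XOR Z)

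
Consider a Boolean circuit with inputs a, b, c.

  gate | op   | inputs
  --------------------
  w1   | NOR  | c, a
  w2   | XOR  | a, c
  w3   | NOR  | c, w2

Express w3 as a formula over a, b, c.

c NOR (a XOR c)

w2 = a XOR c
w3 = c NOR w2 = c NOR (a XOR c)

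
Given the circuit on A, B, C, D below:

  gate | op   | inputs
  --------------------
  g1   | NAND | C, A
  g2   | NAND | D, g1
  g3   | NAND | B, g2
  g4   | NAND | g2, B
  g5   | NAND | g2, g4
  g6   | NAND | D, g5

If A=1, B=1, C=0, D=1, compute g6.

0

g1 = 0 NAND 1 = 1
g2 = 1 NAND 1 = 0
g4 = 0 NAND 1 = 1
g5 = 0 NAND 1 = 1
g6 = 1 NAND 1 = 0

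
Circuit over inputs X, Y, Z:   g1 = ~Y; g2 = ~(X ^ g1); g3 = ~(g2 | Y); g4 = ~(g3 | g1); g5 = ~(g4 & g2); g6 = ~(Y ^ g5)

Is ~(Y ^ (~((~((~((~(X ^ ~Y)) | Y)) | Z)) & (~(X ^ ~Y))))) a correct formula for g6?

g1 = ~Y
g2 = ~(X ^ g1) = ~(X ^ ~Y)
g3 = ~(g2 | Y) = ~((~(X ^ ~Y)) | Y)
g4 = ~(g3 | g1) = ~((~((~(X ^ ~Y)) | Y)) | ~Y)
g5 = ~(g4 & g2) = ~((~((~((~(X ^ ~Y)) | Y)) | ~Y)) & (~(X ^ ~Y)))
g6 = ~(Y ^ g5) = ~(Y ^ (~((~((~((~(X ^ ~Y)) | Y)) | ~Y)) & (~(X ^ ~Y)))))
At X=0, Y=1, Z=1: circuit gives 0, formula gives 1.

No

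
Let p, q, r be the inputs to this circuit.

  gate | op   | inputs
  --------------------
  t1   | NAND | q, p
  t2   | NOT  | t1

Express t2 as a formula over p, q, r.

NOT (q NAND p)

t1 = q NAND p
t2 = NOT t1 = NOT (q NAND p)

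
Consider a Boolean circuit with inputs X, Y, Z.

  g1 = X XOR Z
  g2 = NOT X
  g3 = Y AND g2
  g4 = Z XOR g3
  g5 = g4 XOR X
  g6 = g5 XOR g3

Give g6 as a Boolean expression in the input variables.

((Z XOR (Y AND NOT X)) XOR X) XOR (Y AND NOT X)

g2 = NOT X
g3 = Y AND g2 = Y AND NOT X
g4 = Z XOR g3 = Z XOR (Y AND NOT X)
g5 = g4 XOR X = (Z XOR (Y AND NOT X)) XOR X
g6 = g5 XOR g3 = ((Z XOR (Y AND NOT X)) XOR X) XOR (Y AND NOT X)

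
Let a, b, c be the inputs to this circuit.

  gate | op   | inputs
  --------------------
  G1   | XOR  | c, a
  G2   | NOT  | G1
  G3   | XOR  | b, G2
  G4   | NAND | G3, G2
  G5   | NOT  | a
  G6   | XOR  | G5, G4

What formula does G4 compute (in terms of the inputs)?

(b XOR NOT (c XOR a)) NAND NOT (c XOR a)

G1 = c XOR a
G2 = NOT G1 = NOT (c XOR a)
G3 = b XOR G2 = b XOR NOT (c XOR a)
G4 = G3 NAND G2 = (b XOR NOT (c XOR a)) NAND NOT (c XOR a)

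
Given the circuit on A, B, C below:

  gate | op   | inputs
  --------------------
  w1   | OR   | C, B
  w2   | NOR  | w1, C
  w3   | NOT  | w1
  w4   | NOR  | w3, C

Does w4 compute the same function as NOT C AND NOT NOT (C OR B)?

w1 = C OR B
w3 = NOT w1 = NOT (C OR B)
w4 = w3 NOR C = NOT (C OR B) NOR C
At A=0, B=0, C=0: circuit gives 0, formula gives 0.
At A=0, B=1, C=0: circuit gives 1, formula gives 1.
Agrees on all 8 inputs.

Yes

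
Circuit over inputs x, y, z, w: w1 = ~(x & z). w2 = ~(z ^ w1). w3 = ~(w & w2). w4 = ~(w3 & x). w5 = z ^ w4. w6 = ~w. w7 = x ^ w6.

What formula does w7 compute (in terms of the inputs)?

w6 = ~w
w7 = x ^ w6 = x ^ ~w

x ^ ~w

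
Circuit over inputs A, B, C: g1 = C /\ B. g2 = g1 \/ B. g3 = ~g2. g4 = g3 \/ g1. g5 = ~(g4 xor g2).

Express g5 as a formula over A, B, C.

g1 = C /\ B
g2 = g1 \/ B = (C /\ B) \/ B
g3 = ~g2 = ~((C /\ B) \/ B)
g4 = g3 \/ g1 = ~((C /\ B) \/ B) \/ (C /\ B)
g5 = ~(g4 xor g2) = ~((~((C /\ B) \/ B) \/ (C /\ B)) xor ((C /\ B) \/ B))

~((~((C /\ B) \/ B) \/ (C /\ B)) xor ((C /\ B) \/ B))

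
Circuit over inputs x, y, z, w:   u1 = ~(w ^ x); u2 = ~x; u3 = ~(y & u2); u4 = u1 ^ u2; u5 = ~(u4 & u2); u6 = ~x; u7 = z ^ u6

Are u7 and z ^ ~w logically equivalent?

No

u6 = ~x
u7 = z ^ u6 = z ^ ~x
At x=0, y=0, z=0, w=1: circuit gives 1, formula gives 0.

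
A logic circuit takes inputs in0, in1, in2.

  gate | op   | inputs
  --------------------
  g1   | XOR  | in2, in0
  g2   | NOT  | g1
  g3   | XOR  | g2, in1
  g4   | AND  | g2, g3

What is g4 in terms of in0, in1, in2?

g1 = in2 XOR in0
g2 = NOT g1 = NOT (in2 XOR in0)
g3 = g2 XOR in1 = NOT (in2 XOR in0) XOR in1
g4 = g2 AND g3 = NOT (in2 XOR in0) AND (NOT (in2 XOR in0) XOR in1)

NOT (in2 XOR in0) AND (NOT (in2 XOR in0) XOR in1)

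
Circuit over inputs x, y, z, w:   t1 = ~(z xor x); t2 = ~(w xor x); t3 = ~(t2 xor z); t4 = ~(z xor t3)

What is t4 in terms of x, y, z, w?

t2 = ~(w xor x)
t3 = ~(t2 xor z) = ~((~(w xor x)) xor z)
t4 = ~(z xor t3) = ~(z xor (~((~(w xor x)) xor z)))

~(z xor (~((~(w xor x)) xor z)))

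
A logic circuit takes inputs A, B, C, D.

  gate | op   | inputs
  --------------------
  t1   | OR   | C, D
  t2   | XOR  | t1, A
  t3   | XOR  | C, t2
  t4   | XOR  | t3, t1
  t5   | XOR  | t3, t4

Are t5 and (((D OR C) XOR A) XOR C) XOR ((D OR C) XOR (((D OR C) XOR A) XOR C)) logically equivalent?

Yes

t1 = C OR D
t2 = t1 XOR A = (C OR D) XOR A
t3 = C XOR t2 = C XOR ((C OR D) XOR A)
t4 = t3 XOR t1 = (C XOR ((C OR D) XOR A)) XOR (C OR D)
t5 = t3 XOR t4 = (C XOR ((C OR D) XOR A)) XOR ((C XOR ((C OR D) XOR A)) XOR (C OR D))
At A=0, B=0, C=0, D=0: circuit gives 0, formula gives 0.
At A=0, B=0, C=0, D=1: circuit gives 1, formula gives 1.
Agrees on all 16 inputs.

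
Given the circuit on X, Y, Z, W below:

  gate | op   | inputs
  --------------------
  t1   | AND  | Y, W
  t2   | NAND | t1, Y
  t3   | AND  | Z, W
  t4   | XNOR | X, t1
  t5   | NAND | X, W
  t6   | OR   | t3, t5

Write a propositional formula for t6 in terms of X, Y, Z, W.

t3 = Z AND W
t5 = X NAND W
t6 = t3 OR t5 = (Z AND W) OR (X NAND W)

(Z AND W) OR (X NAND W)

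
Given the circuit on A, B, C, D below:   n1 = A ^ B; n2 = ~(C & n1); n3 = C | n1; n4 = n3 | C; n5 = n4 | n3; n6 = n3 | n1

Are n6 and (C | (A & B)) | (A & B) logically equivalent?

n1 = A ^ B
n3 = C | n1 = C | (A ^ B)
n6 = n3 | n1 = (C | (A ^ B)) | (A ^ B)
At A=0, B=1, C=0, D=0: circuit gives 1, formula gives 0.

No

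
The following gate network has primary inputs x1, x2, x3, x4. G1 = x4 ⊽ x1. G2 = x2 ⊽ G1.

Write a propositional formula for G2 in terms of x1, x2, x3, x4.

G1 = x4 ⊽ x1
G2 = x2 ⊽ G1 = x2 ⊽ (x4 ⊽ x1)

x2 ⊽ (x4 ⊽ x1)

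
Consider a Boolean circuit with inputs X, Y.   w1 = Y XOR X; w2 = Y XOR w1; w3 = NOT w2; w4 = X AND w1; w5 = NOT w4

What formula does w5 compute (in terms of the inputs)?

NOT (X AND (Y XOR X))

w1 = Y XOR X
w4 = X AND w1 = X AND (Y XOR X)
w5 = NOT w4 = NOT (X AND (Y XOR X))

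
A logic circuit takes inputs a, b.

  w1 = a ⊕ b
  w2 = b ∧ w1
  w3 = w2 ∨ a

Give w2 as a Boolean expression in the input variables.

w1 = a ⊕ b
w2 = b ∧ w1 = b ∧ (a ⊕ b)

b ∧ (a ⊕ b)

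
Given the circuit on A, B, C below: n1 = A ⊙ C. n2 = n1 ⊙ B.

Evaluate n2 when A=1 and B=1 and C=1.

1

n1 = 1 ⊙ 1 = 1
n2 = 1 ⊙ 1 = 1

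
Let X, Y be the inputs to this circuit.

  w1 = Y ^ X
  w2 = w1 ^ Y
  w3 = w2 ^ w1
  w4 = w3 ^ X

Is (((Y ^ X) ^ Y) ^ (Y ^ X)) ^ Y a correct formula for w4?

w1 = Y ^ X
w2 = w1 ^ Y = (Y ^ X) ^ Y
w3 = w2 ^ w1 = ((Y ^ X) ^ Y) ^ (Y ^ X)
w4 = w3 ^ X = (((Y ^ X) ^ Y) ^ (Y ^ X)) ^ X
At X=0, Y=1: circuit gives 1, formula gives 0.

No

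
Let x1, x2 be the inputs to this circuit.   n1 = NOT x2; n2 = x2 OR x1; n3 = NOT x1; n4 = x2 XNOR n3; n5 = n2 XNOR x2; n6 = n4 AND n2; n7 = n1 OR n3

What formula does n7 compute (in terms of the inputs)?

n1 = NOT x2
n3 = NOT x1
n7 = n1 OR n3 = NOT x2 OR NOT x1

NOT x2 OR NOT x1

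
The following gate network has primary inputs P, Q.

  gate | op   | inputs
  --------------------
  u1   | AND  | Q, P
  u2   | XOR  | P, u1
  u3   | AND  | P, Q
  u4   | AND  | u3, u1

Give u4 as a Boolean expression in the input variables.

u1 = Q AND P
u3 = P AND Q
u4 = u3 AND u1 = (P AND Q) AND (Q AND P)

(P AND Q) AND (Q AND P)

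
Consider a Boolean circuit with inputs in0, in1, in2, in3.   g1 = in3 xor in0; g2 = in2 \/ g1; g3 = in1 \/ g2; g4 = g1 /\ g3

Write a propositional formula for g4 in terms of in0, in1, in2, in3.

g1 = in3 xor in0
g2 = in2 \/ g1 = in2 \/ (in3 xor in0)
g3 = in1 \/ g2 = in1 \/ (in2 \/ (in3 xor in0))
g4 = g1 /\ g3 = (in3 xor in0) /\ (in1 \/ (in2 \/ (in3 xor in0)))

(in3 xor in0) /\ (in1 \/ (in2 \/ (in3 xor in0)))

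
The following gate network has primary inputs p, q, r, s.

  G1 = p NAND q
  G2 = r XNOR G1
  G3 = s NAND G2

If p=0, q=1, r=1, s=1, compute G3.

G1 = 0 NAND 1 = 1
G2 = 1 XNOR 1 = 1
G3 = 1 NAND 1 = 0

0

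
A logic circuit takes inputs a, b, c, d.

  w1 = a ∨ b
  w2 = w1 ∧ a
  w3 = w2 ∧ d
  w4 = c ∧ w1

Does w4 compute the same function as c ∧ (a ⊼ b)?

No

w1 = a ∨ b
w4 = c ∧ w1 = c ∧ (a ∨ b)
At a=0, b=0, c=1, d=0: circuit gives 0, formula gives 1.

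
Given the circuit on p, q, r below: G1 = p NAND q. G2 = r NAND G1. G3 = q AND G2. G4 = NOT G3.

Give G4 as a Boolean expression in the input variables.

NOT (q AND (r NAND (p NAND q)))

G1 = p NAND q
G2 = r NAND G1 = r NAND (p NAND q)
G3 = q AND G2 = q AND (r NAND (p NAND q))
G4 = NOT G3 = NOT (q AND (r NAND (p NAND q)))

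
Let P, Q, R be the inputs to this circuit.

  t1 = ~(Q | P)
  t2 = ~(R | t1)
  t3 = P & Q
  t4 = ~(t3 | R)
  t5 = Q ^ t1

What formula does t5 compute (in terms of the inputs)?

Q ^ (~(Q | P))

t1 = ~(Q | P)
t5 = Q ^ t1 = Q ^ (~(Q | P))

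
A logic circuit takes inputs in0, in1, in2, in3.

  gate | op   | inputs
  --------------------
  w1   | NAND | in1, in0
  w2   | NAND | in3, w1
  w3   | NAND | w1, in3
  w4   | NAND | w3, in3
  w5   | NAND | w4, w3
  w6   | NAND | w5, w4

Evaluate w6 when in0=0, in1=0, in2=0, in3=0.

w1 = 0 NAND 0 = 1
w3 = 1 NAND 0 = 1
w4 = 1 NAND 0 = 1
w5 = 1 NAND 1 = 0
w6 = 0 NAND 1 = 1

1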